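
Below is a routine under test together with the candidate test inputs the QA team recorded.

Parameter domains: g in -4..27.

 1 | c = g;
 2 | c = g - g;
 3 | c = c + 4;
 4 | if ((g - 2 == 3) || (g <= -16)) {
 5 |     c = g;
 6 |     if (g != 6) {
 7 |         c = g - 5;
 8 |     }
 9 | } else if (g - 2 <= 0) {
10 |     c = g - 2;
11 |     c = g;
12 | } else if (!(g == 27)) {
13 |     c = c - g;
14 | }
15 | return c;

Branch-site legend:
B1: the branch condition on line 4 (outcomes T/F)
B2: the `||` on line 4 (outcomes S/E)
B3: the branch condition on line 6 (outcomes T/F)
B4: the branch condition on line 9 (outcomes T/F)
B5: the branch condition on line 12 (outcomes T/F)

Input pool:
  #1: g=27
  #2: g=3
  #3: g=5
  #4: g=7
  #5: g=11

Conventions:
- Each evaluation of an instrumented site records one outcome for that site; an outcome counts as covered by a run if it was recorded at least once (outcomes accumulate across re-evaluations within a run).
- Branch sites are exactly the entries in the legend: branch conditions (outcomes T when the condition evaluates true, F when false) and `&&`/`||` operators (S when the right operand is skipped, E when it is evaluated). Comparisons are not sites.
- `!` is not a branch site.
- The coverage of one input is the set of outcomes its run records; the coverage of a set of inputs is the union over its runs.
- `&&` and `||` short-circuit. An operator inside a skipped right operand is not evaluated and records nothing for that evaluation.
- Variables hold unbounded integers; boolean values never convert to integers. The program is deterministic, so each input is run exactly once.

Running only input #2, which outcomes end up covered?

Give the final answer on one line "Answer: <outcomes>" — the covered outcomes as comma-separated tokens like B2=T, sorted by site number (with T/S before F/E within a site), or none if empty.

Running input #2 (g=3), event by event:
  B2->E, B1->F, B4->F, B5->T
collecting distinct outcomes: B1=F, B2=E, B4=F, B5=T

Answer: B1=F, B2=E, B4=F, B5=T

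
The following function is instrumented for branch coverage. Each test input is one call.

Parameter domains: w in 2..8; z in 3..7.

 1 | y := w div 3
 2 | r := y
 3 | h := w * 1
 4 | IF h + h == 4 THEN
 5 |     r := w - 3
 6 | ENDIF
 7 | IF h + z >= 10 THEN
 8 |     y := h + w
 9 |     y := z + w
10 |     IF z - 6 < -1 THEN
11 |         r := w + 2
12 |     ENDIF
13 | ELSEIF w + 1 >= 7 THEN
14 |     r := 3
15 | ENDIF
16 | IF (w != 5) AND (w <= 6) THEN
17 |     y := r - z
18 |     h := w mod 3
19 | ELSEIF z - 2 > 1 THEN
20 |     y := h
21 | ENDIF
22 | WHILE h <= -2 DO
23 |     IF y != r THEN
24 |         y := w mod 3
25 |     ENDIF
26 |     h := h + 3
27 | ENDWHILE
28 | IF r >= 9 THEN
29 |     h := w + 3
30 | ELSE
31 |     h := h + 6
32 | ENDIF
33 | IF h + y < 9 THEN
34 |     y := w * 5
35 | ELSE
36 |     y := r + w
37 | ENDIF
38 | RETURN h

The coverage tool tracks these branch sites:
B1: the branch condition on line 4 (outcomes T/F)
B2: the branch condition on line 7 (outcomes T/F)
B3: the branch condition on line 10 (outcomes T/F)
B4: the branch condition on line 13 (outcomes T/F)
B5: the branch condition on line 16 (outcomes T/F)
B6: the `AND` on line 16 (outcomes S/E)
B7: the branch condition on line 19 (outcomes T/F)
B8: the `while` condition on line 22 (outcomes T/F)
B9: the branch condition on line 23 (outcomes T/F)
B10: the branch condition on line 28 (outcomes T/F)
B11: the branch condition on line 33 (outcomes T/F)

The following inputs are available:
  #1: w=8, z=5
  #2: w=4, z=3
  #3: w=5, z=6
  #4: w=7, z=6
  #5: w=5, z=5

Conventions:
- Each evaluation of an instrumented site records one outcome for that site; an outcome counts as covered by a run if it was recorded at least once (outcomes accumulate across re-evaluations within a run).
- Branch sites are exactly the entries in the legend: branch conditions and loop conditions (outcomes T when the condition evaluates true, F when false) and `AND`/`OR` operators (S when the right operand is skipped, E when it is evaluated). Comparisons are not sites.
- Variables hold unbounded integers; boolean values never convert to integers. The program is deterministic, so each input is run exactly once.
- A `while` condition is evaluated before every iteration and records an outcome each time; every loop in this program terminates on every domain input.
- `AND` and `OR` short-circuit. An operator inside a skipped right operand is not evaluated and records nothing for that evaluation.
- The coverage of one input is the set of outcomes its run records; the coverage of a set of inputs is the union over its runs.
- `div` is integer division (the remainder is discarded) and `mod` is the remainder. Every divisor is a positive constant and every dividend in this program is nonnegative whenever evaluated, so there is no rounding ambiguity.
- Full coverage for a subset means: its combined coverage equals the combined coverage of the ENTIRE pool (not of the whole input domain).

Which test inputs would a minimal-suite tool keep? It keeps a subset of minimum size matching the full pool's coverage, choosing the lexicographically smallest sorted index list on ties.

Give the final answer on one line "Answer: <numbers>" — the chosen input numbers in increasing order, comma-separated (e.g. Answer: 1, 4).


#1 (w=8, z=5) -> B1->F, B2->T, B3->F, B6->E, B5->F, B7->T, B8->F, B10->F, B11->F; covered: B1=F, B2=T, B3=F, B5=F, B6=E, B7=T, B8=F, B10=F, B11=F
#2 (w=4, z=3) -> B1->F, B2->F, B4->F, B6->E, B5->T, B8->F, B10->F, B11->T; covered: B1=F, B2=F, B4=F, B5=T, B6=E, B8=F, B10=F, B11=T
#3 (w=5, z=6) -> B1->F, B2->T, B3->F, B6->S, B5->F, B7->T, B8->F, B10->F, B11->F; covered: B1=F, B2=T, B3=F, B5=F, B6=S, B7=T, B8=F, B10=F, B11=F
#4 (w=7, z=6) -> B1->F, B2->T, B3->F, B6->E, B5->F, B7->T, B8->F, B10->F, B11->F; covered: B1=F, B2=T, B3=F, B5=F, B6=E, B7=T, B8=F, B10=F, B11=F
#5 (w=5, z=5) -> B1->F, B2->T, B3->F, B6->S, B5->F, B7->T, B8->F, B10->F, B11->F; covered: B1=F, B2=T, B3=F, B5=F, B6=S, B7=T, B8=F, B10=F, B11=F
union over all inputs: B1=F, B2=T, B2=F, B3=F, B4=F, B5=T, B5=F, B6=S, B6=E, B7=T, B8=F, B10=F, B11=T, B11=F (14 outcomes)
size 1 is not enough: best union over all size-1 subsets is 9/14
size 2: inputs {2, 3} cover all 14 outcomes, and no lexicographically smaller subset of this size does
Answer: 2, 3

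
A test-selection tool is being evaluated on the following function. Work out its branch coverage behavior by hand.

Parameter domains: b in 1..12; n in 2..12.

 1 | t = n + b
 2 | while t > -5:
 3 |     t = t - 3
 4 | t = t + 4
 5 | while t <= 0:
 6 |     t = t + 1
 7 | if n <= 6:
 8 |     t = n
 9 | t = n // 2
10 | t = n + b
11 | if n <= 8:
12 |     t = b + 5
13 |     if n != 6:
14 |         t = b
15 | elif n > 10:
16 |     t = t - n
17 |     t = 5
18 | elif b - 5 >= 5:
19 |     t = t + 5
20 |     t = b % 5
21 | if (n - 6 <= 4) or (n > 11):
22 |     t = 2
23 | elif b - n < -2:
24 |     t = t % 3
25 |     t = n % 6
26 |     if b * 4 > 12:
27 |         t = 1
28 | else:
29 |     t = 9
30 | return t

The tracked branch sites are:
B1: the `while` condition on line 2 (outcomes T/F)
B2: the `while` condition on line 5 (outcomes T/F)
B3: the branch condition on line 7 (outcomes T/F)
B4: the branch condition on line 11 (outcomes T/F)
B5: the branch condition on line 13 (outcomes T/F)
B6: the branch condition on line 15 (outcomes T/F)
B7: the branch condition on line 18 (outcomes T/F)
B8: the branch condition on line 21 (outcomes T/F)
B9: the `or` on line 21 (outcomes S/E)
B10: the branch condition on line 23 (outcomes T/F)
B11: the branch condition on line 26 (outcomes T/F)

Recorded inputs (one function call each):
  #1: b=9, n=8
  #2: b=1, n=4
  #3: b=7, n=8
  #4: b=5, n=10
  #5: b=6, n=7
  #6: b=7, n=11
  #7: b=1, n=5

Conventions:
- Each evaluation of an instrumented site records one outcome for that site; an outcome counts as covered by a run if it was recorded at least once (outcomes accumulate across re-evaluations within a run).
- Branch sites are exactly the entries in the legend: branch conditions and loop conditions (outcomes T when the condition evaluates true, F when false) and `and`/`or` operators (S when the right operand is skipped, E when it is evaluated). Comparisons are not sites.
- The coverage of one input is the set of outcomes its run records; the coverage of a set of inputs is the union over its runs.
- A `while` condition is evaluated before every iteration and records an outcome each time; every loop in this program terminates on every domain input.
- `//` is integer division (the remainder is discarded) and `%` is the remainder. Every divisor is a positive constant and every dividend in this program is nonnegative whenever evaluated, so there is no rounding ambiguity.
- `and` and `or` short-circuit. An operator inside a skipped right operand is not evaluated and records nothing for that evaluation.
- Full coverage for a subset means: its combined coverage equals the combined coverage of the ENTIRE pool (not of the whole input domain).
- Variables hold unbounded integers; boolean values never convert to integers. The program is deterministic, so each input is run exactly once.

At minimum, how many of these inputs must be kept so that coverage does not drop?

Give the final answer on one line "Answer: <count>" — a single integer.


input #1 (b=9, n=8): events B1->T, B1->T, B1->T, B1->T, B1->T, B1->T, B1->T, B1->T, B1->F, B2->T, B2->T, B2->T, B2->T, B2->F, ...; covers B1=T, B1=F, B2=T, B2=F, B3=F, B4=T, B5=T, B8=T, B9=S
input #2 (b=1, n=4): events B1->T, B1->T, B1->T, B1->T, B1->F, B2->T, B2->T, B2->T, B2->T, B2->F, B3->T, B4->T, B5->T, B9->S, ...; covers B1=T, B1=F, B2=T, B2=F, B3=T, B4=T, B5=T, B8=T, B9=S
input #3 (b=7, n=8): events B1->T, B1->T, B1->T, B1->T, B1->T, B1->T, B1->T, B1->F, B2->T, B2->T, B2->T, B2->F, B3->F, B4->T, ...; covers B1=T, B1=F, B2=T, B2=F, B3=F, B4=T, B5=T, B8=T, B9=S
input #4 (b=5, n=10): events B1->T, B1->T, B1->T, B1->T, B1->T, B1->T, B1->T, B1->F, B2->T, B2->T, B2->T, B2->F, B3->F, B4->F, ...; covers B1=T, B1=F, B2=T, B2=F, B3=F, B4=F, B6=F, B7=F, B8=T, B9=S
input #5 (b=6, n=7): events B1->T, B1->T, B1->T, B1->T, B1->T, B1->T, B1->F, B2->T, B2->T, B2->F, B3->F, B4->T, B5->T, B9->S, ...; covers B1=T, B1=F, B2=T, B2=F, B3=F, B4=T, B5=T, B8=T, B9=S
input #6 (b=7, n=11): events B1->T, B1->T, B1->T, B1->T, B1->T, B1->T, B1->T, B1->T, B1->F, B2->T, B2->T, B2->T, B2->F, B3->F, ...; covers B1=T, B1=F, B2=T, B2=F, B3=F, B4=F, B6=T, B8=F, B9=E, B10=T, B11=T
input #7 (b=1, n=5): events B1->T, B1->T, B1->T, B1->T, B1->F, B2->T, B2->T, B2->T, B2->F, B3->T, B4->T, B5->T, B9->S, B8->T; covers B1=T, B1=F, B2=T, B2=F, B3=T, B4=T, B5=T, B8=T, B9=S
together the pool reaches 18 outcomes: B1=T, B1=F, B2=T, B2=F, B3=T, B3=F, B4=T, B4=F, B5=T, B6=T, B6=F, B7=F, B8=T, B8=F, B9=S, B9=E, B10=T, B11=T
no size-1 subset reaches all 18 outcomes (best union: 11/18)
no size-2 subset reaches all 18 outcomes (best union: 16/18)
the canonical winner is {2, 4, 6}: size 3, full 18-outcome coverage, earliest index list among size-3 covers
Answer: 3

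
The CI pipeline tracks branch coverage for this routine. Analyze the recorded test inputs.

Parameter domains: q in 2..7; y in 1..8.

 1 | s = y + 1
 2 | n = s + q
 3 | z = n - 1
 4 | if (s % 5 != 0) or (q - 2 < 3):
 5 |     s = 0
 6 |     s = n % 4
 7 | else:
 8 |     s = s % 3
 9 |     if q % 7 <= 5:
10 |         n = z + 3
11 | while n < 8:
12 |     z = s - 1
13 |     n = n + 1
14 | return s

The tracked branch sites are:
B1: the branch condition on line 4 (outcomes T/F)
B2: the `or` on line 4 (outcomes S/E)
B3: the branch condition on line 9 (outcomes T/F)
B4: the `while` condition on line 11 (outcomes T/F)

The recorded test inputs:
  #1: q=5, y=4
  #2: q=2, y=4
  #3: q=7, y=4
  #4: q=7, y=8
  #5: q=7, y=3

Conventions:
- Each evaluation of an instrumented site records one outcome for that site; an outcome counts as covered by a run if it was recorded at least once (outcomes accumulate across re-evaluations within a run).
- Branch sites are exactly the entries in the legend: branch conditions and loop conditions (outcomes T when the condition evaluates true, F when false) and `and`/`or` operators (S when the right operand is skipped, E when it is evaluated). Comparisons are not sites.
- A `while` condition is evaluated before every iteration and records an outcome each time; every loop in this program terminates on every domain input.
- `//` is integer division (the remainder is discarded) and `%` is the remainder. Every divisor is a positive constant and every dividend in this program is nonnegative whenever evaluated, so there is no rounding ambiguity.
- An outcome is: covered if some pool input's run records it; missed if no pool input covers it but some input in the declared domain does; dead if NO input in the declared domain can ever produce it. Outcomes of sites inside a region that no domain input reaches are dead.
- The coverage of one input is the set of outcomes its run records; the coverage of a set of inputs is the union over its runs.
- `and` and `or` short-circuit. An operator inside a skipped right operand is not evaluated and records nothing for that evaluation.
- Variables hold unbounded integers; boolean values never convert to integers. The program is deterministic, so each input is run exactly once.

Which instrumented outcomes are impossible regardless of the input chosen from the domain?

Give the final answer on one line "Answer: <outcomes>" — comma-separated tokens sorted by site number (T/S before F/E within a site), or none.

running all 48 domain inputs and tallying outcomes:
  reachable outcomes have witnesses, e.g. B1=T (e.g. q=2, y=1), B1=F (e.g. q=5, y=4), B2=S (e.g. q=2, y=1), B2=E (e.g. q=2, y=4)

Answer: none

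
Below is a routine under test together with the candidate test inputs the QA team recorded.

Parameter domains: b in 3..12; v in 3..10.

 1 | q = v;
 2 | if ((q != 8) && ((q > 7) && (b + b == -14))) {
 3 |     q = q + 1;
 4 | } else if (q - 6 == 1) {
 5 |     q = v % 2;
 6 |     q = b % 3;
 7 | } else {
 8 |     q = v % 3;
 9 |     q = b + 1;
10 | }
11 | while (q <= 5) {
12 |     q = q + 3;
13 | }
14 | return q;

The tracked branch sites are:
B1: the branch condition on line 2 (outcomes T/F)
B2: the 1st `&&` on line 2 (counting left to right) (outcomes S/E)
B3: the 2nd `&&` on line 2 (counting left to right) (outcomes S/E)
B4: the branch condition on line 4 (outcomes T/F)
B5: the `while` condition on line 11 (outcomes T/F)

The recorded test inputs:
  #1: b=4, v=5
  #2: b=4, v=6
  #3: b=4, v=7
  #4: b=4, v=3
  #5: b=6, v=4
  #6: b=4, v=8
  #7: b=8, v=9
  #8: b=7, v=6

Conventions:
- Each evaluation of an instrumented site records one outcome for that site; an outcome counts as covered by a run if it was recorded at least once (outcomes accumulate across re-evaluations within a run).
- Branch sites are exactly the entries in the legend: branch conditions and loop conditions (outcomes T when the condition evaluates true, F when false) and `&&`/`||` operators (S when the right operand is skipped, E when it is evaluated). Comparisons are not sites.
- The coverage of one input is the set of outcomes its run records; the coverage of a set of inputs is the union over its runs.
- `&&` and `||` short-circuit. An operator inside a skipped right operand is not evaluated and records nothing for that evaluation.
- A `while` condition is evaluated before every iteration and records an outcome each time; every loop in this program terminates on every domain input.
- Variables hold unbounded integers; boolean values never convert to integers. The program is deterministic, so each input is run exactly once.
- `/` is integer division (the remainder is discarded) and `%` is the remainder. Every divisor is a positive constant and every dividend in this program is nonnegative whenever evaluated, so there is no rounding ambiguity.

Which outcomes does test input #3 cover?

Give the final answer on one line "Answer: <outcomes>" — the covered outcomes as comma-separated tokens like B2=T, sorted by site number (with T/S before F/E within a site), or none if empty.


Running input #3 (b=4, v=7), event by event:
  B2->E, B3->S, B1->F, B4->T, B5->T, B5->T, B5->F
distinct outcomes covered: B1=F, B2=E, B3=S, B4=T, B5=T, B5=F
Answer: B1=F, B2=E, B3=S, B4=T, B5=T, B5=F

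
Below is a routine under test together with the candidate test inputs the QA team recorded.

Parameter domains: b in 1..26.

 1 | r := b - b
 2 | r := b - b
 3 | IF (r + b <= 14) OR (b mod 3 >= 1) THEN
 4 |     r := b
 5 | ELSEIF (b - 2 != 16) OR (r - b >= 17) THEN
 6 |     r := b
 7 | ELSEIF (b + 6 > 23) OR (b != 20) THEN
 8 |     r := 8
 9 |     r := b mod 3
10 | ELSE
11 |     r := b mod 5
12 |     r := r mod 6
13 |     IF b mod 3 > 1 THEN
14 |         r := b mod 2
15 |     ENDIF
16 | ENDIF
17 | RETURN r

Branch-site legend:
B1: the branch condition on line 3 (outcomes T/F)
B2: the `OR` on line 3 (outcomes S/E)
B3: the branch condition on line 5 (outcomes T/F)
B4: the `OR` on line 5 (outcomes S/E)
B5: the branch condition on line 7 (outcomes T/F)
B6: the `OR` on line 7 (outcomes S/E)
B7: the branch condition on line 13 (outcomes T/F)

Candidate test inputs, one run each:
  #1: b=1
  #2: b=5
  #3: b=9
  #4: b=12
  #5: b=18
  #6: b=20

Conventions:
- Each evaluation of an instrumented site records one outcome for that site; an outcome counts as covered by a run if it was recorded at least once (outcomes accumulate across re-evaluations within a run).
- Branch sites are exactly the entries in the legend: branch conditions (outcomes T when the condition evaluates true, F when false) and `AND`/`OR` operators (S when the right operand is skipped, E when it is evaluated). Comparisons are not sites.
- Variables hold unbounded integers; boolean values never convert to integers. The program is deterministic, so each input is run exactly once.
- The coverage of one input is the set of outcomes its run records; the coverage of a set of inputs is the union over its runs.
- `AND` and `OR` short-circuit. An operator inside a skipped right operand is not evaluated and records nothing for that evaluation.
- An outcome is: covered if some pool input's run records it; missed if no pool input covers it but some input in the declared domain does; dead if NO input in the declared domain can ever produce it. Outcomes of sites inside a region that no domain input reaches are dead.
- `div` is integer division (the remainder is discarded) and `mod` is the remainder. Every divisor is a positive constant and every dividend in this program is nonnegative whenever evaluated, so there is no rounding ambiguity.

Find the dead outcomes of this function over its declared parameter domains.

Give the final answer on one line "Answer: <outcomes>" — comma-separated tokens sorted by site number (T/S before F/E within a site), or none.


running all 26 domain inputs and tallying outcomes:
  B5=F: zero occurrences over every domain input -> dead
  B6=E: zero occurrences over every domain input -> dead
  B7=T: zero occurrences over every domain input -> dead
  B7=F: zero occurrences over every domain input -> dead
  reachable outcomes have witnesses, e.g. B1=T (e.g. b=1), B1=F (e.g. b=15), B2=S (e.g. b=1), B2=E (e.g. b=15)
Answer: B5=F, B6=E, B7=T, B7=F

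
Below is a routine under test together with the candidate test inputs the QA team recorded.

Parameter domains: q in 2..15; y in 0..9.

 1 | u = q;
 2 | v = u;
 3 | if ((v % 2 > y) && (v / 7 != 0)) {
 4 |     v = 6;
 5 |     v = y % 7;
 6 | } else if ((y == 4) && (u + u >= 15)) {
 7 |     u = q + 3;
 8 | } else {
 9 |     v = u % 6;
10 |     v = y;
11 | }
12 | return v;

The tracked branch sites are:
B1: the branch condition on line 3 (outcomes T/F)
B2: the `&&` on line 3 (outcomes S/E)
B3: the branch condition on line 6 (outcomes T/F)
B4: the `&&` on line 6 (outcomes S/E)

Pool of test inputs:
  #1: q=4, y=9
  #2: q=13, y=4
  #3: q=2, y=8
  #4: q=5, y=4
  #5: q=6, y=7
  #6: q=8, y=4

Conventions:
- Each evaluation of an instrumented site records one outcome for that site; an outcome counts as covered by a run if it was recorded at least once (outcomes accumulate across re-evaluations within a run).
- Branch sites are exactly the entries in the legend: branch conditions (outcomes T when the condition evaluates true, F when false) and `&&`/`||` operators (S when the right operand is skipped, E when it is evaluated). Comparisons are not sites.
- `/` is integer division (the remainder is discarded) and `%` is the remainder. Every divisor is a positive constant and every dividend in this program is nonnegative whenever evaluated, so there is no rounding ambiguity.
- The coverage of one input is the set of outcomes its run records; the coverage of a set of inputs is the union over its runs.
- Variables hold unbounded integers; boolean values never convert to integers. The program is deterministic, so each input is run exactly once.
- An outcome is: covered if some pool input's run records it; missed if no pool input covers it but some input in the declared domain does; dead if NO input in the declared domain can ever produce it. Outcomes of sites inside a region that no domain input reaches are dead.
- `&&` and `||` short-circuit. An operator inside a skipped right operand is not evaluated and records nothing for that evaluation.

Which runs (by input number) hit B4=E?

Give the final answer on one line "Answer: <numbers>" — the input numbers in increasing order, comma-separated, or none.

input #1 (q=4, y=9): never hits B4=E
input #2 (q=13, y=4): hits B4=E
input #3 (q=2, y=8): never hits B4=E
input #4 (q=5, y=4): hits B4=E
input #5 (q=6, y=7): never hits B4=E
input #6 (q=8, y=4): hits B4=E

Answer: 2, 4, 6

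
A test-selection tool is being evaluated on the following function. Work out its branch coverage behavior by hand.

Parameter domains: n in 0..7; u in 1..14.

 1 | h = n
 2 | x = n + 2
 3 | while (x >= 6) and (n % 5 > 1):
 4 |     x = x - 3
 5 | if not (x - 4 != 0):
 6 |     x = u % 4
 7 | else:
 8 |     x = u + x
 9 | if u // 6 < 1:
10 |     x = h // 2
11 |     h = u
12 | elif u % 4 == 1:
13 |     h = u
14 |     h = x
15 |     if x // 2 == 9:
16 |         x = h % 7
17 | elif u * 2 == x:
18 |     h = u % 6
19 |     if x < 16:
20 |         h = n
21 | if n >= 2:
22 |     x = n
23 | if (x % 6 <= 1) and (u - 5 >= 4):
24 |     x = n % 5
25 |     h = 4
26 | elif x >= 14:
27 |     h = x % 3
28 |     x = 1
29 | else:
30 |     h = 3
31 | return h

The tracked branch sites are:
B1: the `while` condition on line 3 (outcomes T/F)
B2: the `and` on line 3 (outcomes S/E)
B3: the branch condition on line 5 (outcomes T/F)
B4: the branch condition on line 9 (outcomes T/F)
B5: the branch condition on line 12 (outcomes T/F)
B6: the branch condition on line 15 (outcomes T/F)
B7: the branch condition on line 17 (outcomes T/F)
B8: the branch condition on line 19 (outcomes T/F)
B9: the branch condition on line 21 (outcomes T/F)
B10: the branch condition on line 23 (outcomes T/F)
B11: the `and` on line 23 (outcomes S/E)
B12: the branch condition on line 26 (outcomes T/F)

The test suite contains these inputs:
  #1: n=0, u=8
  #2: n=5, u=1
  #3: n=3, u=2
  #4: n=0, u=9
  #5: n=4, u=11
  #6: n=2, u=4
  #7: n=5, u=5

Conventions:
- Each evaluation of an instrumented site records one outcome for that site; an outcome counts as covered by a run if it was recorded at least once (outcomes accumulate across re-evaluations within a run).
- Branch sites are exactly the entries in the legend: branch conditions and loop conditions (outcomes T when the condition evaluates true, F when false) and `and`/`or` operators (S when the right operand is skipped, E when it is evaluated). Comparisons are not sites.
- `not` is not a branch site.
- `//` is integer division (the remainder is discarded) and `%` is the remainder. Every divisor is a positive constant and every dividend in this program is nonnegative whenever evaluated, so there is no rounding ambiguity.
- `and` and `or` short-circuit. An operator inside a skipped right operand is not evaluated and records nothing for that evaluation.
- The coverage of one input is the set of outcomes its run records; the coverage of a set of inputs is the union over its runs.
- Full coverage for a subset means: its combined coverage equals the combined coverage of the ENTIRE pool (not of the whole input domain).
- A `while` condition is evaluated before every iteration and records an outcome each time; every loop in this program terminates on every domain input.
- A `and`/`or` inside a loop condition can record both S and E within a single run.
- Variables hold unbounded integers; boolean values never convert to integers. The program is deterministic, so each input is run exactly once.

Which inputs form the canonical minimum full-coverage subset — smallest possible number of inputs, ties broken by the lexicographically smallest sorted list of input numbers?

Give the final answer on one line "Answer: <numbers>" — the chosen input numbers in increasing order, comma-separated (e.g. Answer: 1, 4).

test 1 (n=0, u=8) fires B2->S, B1->F, B3->F, B4->F, B5->F, B7->F, B9->F, B11->S, B10->F, B12->F; hits B1=F, B2=S, B3=F, B4=F, B5=F, B7=F, B9=F, B10=F, B11=S, B12=F
test 2 (n=5, u=1) fires B2->E, B1->F, B3->F, B4->T, B9->T, B11->S, B10->F, B12->F; hits B1=F, B2=E, B3=F, B4=T, B9=T, B10=F, B11=S, B12=F
test 3 (n=3, u=2) fires B2->S, B1->F, B3->F, B4->T, B9->T, B11->S, B10->F, B12->F; hits B1=F, B2=S, B3=F, B4=T, B9=T, B10=F, B11=S, B12=F
test 4 (n=0, u=9) fires B2->S, B1->F, B3->F, B4->F, B5->T, B6->F, B9->F, B11->S, B10->F, B12->F; hits B1=F, B2=S, B3=F, B4=F, B5=T, B6=F, B9=F, B10=F, B11=S, B12=F
test 5 (n=4, u=11) fires B2->E, B1->T, B2->S, B1->F, B3->F, B4->F, B5->F, B7->F, B9->T, B11->S, B10->F, B12->F; hits B1=T, B1=F, B2=S, B2=E, B3=F, B4=F, B5=F, B7=F, B9=T, B10=F, B11=S, B12=F
test 6 (n=2, u=4) fires B2->S, B1->F, B3->T, B4->T, B9->T, B11->S, B10->F, B12->F; hits B1=F, B2=S, B3=T, B4=T, B9=T, B10=F, B11=S, B12=F
test 7 (n=5, u=5) fires B2->E, B1->F, B3->F, B4->T, B9->T, B11->S, B10->F, B12->F; hits B1=F, B2=E, B3=F, B4=T, B9=T, B10=F, B11=S, B12=F
pool-wide coverage (17 outcomes): B1=T, B1=F, B2=S, B2=E, B3=T, B3=F, B4=T, B4=F, B5=T, B5=F, B6=F, B7=F, B9=T, B9=F, B10=F, B11=S, B12=F
checked all size-1 subsets: none covers 17 outcomes (max 12/17)
checked all size-2 subsets: none covers 17 outcomes (max 15/17)
at size 3, {4, 5, 6} reaches all 17 outcomes; every lexicographically earlier size-3 subset fails

Answer: 4, 5, 6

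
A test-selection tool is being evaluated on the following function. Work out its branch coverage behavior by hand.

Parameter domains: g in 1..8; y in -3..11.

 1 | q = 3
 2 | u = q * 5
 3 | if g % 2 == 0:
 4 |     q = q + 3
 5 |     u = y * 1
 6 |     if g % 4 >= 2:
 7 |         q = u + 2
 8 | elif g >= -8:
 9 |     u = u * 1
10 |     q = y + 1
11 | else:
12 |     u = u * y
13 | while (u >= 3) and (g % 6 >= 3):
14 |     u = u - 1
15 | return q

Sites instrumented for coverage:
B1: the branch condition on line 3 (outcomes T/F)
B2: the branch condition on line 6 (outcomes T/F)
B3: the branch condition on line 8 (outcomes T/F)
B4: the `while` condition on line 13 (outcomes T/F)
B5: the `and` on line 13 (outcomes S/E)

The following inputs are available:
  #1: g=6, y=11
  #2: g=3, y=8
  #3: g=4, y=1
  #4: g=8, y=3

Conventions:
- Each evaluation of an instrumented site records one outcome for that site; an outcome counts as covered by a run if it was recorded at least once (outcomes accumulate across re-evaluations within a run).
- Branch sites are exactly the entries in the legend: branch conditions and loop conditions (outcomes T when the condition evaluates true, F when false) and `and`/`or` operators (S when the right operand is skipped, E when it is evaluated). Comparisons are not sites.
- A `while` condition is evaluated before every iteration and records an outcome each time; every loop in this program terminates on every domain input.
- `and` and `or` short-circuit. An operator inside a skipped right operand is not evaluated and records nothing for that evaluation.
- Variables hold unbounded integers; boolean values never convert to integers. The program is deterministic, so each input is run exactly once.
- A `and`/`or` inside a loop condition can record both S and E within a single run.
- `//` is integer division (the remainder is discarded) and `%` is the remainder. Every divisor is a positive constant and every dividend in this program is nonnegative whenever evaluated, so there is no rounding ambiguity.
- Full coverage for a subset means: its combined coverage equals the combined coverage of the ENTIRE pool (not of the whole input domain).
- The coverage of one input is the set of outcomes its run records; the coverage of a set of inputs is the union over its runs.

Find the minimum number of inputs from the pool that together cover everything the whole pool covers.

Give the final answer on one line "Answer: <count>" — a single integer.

input #1 (g=6, y=11): covers B1=T, B2=T, B4=F, B5=E
input #2 (g=3, y=8): covers B1=F, B3=T, B4=T, B4=F, B5=S, B5=E
input #3 (g=4, y=1): covers B1=T, B2=F, B4=F, B5=S
input #4 (g=8, y=3): covers B1=T, B2=F, B4=F, B5=E
the full pool covers 9 outcomes: B1=T, B1=F, B2=T, B2=F, B3=T, B4=T, B4=F, B5=S, B5=E
checked all size-1 subsets: none covers 9 outcomes (max 6/9)
checked all size-2 subsets: none covers 9 outcomes (max 8/9)
the canonical winner is {1, 2, 3}: size 3, full 9-outcome coverage, earliest index list among size-3 covers

Answer: 3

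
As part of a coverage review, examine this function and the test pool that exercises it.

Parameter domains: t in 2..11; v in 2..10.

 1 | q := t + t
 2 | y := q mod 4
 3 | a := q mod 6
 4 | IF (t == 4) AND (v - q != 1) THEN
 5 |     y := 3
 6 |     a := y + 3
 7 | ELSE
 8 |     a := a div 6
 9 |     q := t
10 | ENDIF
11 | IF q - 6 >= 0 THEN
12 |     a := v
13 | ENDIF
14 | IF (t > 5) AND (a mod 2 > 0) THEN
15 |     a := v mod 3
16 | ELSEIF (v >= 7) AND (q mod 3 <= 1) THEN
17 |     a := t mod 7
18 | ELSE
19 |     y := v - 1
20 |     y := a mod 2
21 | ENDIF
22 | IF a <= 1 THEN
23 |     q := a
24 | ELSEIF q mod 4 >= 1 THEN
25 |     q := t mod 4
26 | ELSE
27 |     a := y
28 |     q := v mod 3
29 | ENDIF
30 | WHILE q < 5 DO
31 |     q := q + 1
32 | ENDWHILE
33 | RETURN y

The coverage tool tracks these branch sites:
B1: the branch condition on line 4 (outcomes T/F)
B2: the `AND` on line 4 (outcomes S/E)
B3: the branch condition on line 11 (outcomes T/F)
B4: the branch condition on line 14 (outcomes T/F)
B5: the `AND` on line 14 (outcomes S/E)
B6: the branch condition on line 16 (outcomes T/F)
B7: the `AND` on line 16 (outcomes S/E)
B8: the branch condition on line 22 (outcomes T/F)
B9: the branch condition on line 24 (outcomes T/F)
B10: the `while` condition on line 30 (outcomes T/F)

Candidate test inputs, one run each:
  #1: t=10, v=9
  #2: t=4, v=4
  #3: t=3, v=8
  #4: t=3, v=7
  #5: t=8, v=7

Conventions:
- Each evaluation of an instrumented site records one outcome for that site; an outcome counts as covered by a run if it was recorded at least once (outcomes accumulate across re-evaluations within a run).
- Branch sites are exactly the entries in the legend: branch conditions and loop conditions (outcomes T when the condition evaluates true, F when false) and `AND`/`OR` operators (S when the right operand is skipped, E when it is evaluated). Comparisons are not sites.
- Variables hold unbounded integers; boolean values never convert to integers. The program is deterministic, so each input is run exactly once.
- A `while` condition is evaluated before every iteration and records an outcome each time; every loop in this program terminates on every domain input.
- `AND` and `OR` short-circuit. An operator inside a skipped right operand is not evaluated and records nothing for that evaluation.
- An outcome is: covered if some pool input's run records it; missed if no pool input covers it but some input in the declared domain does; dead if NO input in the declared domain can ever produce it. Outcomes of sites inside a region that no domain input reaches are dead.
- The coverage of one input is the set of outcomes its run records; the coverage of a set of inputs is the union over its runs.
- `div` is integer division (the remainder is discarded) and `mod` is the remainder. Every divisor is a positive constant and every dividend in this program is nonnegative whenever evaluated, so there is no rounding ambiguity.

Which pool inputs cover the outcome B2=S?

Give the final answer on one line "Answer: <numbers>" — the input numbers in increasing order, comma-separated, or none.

input #1 (t=10, v=9): produces B2=S
input #2 (t=4, v=4): does not produce B2=S
input #3 (t=3, v=8): produces B2=S
input #4 (t=3, v=7): produces B2=S
input #5 (t=8, v=7): produces B2=S

Answer: 1, 3, 4, 5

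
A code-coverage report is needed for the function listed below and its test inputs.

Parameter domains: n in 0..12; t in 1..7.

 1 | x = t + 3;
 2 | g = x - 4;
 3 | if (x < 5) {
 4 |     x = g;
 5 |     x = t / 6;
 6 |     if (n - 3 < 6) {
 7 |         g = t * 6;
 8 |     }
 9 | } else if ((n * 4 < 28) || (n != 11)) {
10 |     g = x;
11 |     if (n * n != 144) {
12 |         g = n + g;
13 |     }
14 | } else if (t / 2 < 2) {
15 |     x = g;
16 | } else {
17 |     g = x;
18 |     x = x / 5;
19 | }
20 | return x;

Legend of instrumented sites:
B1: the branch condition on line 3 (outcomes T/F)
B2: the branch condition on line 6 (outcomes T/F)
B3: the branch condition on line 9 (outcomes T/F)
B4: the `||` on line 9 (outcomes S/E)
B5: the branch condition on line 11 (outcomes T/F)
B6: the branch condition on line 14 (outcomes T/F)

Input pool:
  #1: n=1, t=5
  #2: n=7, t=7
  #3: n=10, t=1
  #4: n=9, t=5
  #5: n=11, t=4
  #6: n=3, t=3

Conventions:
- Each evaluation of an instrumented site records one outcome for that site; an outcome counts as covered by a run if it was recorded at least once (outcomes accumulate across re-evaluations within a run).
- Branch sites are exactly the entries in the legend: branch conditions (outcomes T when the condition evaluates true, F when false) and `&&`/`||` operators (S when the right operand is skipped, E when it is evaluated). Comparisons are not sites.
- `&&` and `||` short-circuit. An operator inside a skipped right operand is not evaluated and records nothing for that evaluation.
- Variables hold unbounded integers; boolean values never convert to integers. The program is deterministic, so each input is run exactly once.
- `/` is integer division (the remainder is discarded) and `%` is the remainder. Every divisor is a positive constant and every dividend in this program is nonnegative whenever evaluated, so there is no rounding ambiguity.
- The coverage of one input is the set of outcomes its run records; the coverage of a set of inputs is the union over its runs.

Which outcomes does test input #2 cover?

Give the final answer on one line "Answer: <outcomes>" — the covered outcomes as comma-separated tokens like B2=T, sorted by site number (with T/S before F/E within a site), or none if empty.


Tracing the run of input #2 (n=7, t=7):
  B1->F, B4->E, B3->T, B5->T
deduplicating events, the covered set is: B1=F, B3=T, B4=E, B5=T
Answer: B1=F, B3=T, B4=E, B5=T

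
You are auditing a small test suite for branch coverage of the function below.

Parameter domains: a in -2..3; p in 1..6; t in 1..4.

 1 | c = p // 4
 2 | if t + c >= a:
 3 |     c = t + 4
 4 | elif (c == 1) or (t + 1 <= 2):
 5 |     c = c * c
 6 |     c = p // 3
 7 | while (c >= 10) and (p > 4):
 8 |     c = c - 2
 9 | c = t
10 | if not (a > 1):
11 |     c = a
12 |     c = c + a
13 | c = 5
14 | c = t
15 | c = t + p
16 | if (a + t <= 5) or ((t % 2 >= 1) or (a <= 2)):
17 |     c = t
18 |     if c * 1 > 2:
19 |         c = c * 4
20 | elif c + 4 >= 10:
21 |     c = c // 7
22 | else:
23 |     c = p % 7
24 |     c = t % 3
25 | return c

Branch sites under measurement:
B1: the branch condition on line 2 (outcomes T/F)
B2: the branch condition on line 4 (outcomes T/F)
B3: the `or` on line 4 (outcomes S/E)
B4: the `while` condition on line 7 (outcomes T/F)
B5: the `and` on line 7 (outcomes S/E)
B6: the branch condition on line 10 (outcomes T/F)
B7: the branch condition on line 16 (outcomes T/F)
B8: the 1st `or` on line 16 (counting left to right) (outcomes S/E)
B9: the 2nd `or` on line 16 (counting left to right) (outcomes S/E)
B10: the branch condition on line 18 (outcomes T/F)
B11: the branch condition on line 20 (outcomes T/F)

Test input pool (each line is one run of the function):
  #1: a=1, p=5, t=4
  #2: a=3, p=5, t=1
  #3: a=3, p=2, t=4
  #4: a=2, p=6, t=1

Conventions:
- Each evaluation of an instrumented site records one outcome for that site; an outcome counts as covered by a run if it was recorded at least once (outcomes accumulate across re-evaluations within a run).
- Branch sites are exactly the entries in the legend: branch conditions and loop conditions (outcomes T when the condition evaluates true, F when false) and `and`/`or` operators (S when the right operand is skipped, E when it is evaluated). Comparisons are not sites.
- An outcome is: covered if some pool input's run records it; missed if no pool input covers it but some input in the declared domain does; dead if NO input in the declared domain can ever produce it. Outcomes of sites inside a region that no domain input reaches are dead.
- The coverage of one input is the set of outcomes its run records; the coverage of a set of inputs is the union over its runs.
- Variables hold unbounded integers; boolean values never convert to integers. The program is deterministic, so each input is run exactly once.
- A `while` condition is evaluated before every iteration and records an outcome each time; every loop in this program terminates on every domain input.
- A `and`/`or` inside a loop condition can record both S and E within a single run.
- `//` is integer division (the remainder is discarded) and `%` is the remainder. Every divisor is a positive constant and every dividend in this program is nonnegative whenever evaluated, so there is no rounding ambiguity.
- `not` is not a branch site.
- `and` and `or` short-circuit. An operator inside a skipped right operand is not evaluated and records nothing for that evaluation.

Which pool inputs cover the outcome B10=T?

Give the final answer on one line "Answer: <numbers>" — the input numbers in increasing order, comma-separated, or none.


input #1 (a=1, p=5, t=4): produces B10=T
input #2 (a=3, p=5, t=1): does not produce B10=T
input #3 (a=3, p=2, t=4): does not produce B10=T
input #4 (a=2, p=6, t=1): does not produce B10=T
Answer: 1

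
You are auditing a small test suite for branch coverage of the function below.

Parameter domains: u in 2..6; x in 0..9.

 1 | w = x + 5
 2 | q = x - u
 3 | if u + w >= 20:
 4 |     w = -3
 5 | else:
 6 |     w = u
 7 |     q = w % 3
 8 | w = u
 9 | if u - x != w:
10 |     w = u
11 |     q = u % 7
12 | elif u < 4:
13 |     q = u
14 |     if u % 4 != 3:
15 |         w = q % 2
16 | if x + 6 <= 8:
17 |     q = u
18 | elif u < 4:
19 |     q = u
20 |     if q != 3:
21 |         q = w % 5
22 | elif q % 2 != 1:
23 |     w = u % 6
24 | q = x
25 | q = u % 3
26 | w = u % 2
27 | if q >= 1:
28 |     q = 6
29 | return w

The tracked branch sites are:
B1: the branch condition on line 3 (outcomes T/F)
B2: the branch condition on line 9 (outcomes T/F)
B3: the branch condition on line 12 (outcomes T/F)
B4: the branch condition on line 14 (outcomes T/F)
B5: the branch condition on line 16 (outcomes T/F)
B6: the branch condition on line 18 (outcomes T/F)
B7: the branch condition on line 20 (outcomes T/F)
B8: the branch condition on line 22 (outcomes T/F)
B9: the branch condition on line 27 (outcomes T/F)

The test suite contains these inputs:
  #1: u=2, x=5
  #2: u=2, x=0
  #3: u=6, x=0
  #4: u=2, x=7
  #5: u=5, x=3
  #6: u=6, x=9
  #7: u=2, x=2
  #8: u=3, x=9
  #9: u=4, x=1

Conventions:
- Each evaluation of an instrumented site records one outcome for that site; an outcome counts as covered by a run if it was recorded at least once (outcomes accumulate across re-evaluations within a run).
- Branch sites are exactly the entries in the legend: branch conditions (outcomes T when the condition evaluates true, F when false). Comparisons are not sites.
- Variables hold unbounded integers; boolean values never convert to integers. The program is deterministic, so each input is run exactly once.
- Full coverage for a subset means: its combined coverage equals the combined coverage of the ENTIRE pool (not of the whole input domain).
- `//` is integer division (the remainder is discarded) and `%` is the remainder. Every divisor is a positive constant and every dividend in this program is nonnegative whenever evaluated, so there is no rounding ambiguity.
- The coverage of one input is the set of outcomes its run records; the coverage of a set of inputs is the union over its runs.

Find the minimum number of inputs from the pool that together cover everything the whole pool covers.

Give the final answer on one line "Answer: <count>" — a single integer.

test 1 (u=2, x=5) hits B1=F, B2=T, B5=F, B6=T, B7=T, B9=T
test 2 (u=2, x=0) hits B1=F, B2=F, B3=T, B4=T, B5=T, B9=T
test 3 (u=6, x=0) hits B1=F, B2=F, B3=F, B5=T, B9=F
test 4 (u=2, x=7) hits B1=F, B2=T, B5=F, B6=T, B7=T, B9=T
test 5 (u=5, x=3) hits B1=F, B2=T, B5=F, B6=F, B8=F, B9=T
test 6 (u=6, x=9) hits B1=T, B2=T, B5=F, B6=F, B8=T, B9=F
test 7 (u=2, x=2) hits B1=F, B2=T, B5=T, B9=T
test 8 (u=3, x=9) hits B1=F, B2=T, B5=F, B6=T, B7=F, B9=F
test 9 (u=4, x=1) hits B1=F, B2=T, B5=T, B9=T
the full pool covers 17 outcomes: B1=T, B1=F, B2=T, B2=F, B3=T, B3=F, B4=T, B5=T, B5=F, B6=T, B6=F, B7=T, B7=F, B8=T, B8=F, B9=T, B9=F
every size-1 subset falls short of the 17 outcomes (best: 6/17)
every size-2 subset falls short of the 17 outcomes (best: 12/17)
every size-3 subset falls short of the 17 outcomes (best: 14/17)
every size-4 subset falls short of the 17 outcomes (best: 15/17)
every size-5 subset falls short of the 17 outcomes (best: 16/17)
inputs {1, 2, 3, 5, 6, 8} (size 6) cover everything; no size-6 subset with a lexicographically smaller index list covers all 17

Answer: 6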